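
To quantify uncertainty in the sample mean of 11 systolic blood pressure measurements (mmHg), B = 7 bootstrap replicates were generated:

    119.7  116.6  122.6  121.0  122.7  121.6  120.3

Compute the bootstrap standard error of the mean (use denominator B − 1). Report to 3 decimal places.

SE* = 2.100

Bootstrap SE is the standard deviation of the 7 replicate means.
Mean of replicates: (119.7 + 116.6 + 122.6 + 121.0 + 122.7 + 121.6 + 120.3) / 7 = 844.5000 / 7 = 120.6429
Sum of squared deviations: (−0.9429)² + (−4.0429)² + (+1.9571)² + (+0.3571)² + (+2.0571)² + (+0.9571)² + (−0.3429)² = 26.4571
Variance = 26.4571 / 6 = 4.4095
SE* = √4.4095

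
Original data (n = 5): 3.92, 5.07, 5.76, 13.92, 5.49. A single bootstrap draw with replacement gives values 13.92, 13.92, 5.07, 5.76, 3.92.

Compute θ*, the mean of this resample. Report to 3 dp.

θ* = 8.518

Mean = (13.92 + 13.92 + 5.07 + 5.76 + 3.92) / 5 = 42.590 / 5 = 8.518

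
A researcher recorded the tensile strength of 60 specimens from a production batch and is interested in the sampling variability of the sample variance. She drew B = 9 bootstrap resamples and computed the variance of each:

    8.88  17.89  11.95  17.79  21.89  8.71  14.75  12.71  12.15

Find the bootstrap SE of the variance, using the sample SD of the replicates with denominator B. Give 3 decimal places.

Bootstrap SE is the standard deviation of the 9 replicate variances.
Mean of replicates: (8.88 + 17.89 + 11.95 + 17.79 + 21.89 + 8.71 + 14.75 + 12.71 + 12.15) / 9 = 126.7200 / 9 = 14.0800
Sum of squared deviations: (−5.2000)² + (+3.8100)² + (−2.1300)² + (+3.7100)² + (+7.8100)² + (−5.3700)² + (+0.6700)² + (−1.3700)² + (−1.9300)² = 155.7408
Variance = 155.7408 / 9 = 17.3045
SE* = √17.3045

SE* = 4.160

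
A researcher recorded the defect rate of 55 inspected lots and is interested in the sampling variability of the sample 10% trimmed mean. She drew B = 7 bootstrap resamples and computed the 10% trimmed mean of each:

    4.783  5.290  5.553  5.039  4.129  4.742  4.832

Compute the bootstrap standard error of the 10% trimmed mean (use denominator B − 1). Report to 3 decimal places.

SE* = 0.454

Bootstrap SE is the standard deviation of the 7 replicate 10% trimmed means.
Mean of replicates: (4.783 + 5.290 + 5.553 + 5.039 + 4.129 + 4.742 + 4.832) / 7 = 34.3680 / 7 = 4.9097
Sum of squared deviations: (−0.1267)² + (+0.3803)² + (+0.6433)² + (+0.1293)² + (−0.7807)² + (−0.1677)² + (−0.0777)² = 1.2349
Variance = 1.2349 / 6 = 0.2058
SE* = √0.2058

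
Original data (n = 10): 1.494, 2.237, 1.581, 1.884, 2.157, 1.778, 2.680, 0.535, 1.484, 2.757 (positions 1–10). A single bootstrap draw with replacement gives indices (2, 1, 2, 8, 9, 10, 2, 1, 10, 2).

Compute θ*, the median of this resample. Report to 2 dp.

Resample values: 2.237, 1.494, 2.237, 0.535, 1.484, 2.757, 2.237, 1.494, 2.757, 2.237.
Sorted: 0.535, 1.484, 1.494, 1.494, 2.237, 2.237, 2.237, 2.237, 2.757, 2.757
Median = average of the two middle values = 2.24

θ* = 2.24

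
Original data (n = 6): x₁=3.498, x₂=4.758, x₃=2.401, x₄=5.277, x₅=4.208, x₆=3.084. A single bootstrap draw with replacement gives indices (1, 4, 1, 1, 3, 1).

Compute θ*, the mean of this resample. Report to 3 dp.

Resample values: 3.498, 5.277, 3.498, 3.498, 2.401, 3.498.
Mean = (3.498 + 5.277 + 3.498 + 3.498 + 2.401 + 3.498) / 6 = 21.6700 / 6 = 3.612

θ* = 3.612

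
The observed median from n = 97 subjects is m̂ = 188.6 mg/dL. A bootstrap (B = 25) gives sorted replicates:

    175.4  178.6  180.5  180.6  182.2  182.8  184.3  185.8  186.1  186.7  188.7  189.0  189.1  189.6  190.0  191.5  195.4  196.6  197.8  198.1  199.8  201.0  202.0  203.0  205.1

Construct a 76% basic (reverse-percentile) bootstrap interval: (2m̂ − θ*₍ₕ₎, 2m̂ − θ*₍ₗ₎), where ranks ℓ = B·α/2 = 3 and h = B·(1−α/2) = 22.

Percentile endpoints at ranks 3 and 22: θ*₍3₎ = 180.5, θ*₍22₎ = 201.0.
Basic interval reflects these around m̂:
  lower = 2 × 188.6 − 201.0 = 176.2
  upper = 2 × 188.6 − 180.5 = 196.7

(176.2, 196.7)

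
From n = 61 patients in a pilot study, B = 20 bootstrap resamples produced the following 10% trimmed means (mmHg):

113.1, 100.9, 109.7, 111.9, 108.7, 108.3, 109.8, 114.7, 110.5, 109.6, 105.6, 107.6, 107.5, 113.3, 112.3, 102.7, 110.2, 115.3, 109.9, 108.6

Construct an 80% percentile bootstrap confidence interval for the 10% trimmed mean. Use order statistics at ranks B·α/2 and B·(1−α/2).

(102.7, 113.3)

Sorted replicates: 100.9, 102.7, 105.6, 107.5, 107.6, 108.3, 108.6, 108.7, 109.6, 109.7, 109.8, 109.9, 110.2, 110.5, 111.9, 112.3, 113.1, 113.3, 114.7, 115.3
α = 0.20; lower rank = 20 × 0.100 = 2; upper rank = 20 × 0.900 = 18.
The 2nd smallest replicate is 102.7; the 18th is 113.3.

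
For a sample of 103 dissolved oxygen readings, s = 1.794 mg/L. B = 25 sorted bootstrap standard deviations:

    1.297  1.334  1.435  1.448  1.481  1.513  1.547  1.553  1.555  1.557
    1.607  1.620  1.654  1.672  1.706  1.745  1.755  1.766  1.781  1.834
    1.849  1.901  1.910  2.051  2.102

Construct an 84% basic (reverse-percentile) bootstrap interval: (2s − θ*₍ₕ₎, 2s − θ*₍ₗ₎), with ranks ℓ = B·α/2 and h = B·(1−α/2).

Percentile endpoints at ranks 2 and 23: θ*₍2₎ = 1.334, θ*₍23₎ = 1.910.
Basic interval reflects these around s:
  lower = 2 × 1.794 − 1.910 = 1.678
  upper = 2 × 1.794 − 1.334 = 2.254

(1.678, 2.254)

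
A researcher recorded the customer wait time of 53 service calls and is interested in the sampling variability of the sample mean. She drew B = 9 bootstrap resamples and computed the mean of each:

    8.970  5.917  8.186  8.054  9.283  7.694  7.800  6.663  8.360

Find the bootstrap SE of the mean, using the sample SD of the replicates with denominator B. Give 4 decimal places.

Bootstrap SE is the standard deviation of the 9 replicate means.
Mean of replicates: (8.970 + 5.917 + 8.186 + 8.054 + 9.283 + 7.694 + 7.800 + 6.663 + 8.360) / 9 = 70.92700 / 9 = 7.88078
Sum of squared deviations: (+1.08922)² + (−1.96378)² + (+0.30522)² + (+0.17322)² + (+1.40222)² + (−0.18678)² + (−0.08078)² + (−1.21778)² + (+0.47922)² = 8.88627
Variance = 8.88627 / 9 = 0.98736
SE* = √0.98736

SE* = 0.9937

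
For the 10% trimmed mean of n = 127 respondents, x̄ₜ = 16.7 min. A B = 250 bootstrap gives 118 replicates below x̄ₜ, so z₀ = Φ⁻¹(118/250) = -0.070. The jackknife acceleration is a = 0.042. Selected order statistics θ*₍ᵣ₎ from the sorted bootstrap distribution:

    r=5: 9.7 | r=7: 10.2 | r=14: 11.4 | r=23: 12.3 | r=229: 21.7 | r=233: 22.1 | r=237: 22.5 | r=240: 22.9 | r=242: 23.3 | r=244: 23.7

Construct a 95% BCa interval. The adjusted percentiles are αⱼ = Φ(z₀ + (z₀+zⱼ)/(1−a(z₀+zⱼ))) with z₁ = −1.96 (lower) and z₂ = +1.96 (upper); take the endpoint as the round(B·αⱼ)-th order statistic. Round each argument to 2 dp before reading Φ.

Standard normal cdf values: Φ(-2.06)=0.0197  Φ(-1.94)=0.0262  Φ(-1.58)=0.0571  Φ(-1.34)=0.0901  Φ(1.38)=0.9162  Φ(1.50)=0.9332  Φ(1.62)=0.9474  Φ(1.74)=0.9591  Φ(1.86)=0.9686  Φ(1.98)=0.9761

Lower: z₀ + z₁ = -0.070 + (-1.960) = -2.030; 1 − a(z₀+z₁) = 1 − (0.042)(-2.030) = 1.0853; argument = -0.070 + (-2.030)/1.0853 = -1.9405 → -1.94.
α₁ = Φ(-1.94) = 0.0262; rank = round(250 × 0.0262) = 7; θ*₍7₎ = 10.2.
Upper: z₀ + z₂ = 1.890; 1 − a(z₀+z₂) = 0.9206; argument = 1.9830 → 1.98; α₂ = 0.9761; rank = 244; θ*₍244₎ = 23.7.

(10.2, 23.7)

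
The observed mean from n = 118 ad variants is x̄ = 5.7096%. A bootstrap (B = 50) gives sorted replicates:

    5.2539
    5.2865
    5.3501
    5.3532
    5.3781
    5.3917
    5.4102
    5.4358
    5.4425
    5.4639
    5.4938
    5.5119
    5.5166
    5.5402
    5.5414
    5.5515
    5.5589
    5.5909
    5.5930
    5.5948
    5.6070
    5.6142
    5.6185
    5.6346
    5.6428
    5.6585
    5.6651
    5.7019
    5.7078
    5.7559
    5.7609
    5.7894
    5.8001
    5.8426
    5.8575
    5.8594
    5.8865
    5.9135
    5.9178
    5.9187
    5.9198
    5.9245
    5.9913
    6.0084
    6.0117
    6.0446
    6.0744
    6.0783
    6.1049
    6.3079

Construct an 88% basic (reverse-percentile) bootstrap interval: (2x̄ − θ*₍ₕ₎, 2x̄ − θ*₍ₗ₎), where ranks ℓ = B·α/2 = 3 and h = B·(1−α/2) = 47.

Percentile endpoints at ranks 3 and 47: θ*₍3₎ = 5.3501, θ*₍47₎ = 6.0744.
Basic interval reflects these around x̄:
  lower = 2 × 5.7096 − 6.0744 = 5.3448
  upper = 2 × 5.7096 − 5.3501 = 6.0691

(5.3448, 6.0691)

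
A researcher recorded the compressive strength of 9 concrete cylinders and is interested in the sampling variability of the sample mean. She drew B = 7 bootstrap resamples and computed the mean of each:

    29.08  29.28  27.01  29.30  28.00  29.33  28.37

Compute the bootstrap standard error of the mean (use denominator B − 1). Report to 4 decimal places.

SE* = 0.8806

Bootstrap SE is the standard deviation of the 7 replicate means.
Mean of replicates: (29.08 + 29.28 + 27.01 + 29.30 + 28.00 + 29.33 + 28.37) / 7 = 200.37000 / 7 = 28.62429
Sum of squared deviations: (+0.45571)² + (+0.65571)² + (−1.61429)² + (+0.67571)² + (−0.62429)² + (+0.70571)² + (−0.25429)² = 4.65257
Variance = 4.65257 / 6 = 0.77543
SE* = √0.77543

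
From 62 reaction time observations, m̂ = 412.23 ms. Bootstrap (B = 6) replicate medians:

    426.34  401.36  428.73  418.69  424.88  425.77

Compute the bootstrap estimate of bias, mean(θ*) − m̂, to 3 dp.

mean(θ*) = (426.34 + 401.36 + 428.73 + 418.69 + 424.88 + 425.77) / 6 = 420.9617
bias = 420.9617 − 412.23

bias = +8.732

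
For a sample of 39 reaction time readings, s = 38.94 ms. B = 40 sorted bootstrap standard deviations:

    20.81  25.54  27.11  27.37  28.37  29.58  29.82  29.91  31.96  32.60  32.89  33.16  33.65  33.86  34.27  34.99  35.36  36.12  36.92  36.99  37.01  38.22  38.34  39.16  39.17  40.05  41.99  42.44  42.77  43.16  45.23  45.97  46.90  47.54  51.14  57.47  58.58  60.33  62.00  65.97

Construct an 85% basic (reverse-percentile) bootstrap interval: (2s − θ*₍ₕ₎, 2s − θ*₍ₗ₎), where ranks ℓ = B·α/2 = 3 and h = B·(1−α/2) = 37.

Percentile endpoints at ranks 3 and 37: θ*₍3₎ = 27.11, θ*₍37₎ = 58.58.
Basic interval reflects these around s:
  lower = 2 × 38.94 − 58.58 = 19.30
  upper = 2 × 38.94 − 27.11 = 50.77

(19.30, 50.77)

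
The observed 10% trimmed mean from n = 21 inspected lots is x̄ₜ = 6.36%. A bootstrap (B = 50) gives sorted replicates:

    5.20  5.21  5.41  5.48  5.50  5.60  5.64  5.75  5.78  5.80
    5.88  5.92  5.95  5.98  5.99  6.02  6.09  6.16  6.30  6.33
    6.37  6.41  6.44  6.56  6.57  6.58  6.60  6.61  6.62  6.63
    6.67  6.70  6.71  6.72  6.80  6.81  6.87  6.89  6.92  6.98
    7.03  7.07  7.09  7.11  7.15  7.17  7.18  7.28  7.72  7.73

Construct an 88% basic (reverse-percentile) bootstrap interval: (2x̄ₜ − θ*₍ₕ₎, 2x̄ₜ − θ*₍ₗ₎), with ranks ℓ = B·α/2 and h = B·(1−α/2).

Percentile endpoints at ranks 3 and 47: θ*₍3₎ = 5.41, θ*₍47₎ = 7.18.
Basic interval reflects these around x̄ₜ:
  lower = 2 × 6.36 − 7.18 = 5.54
  upper = 2 × 6.36 − 5.41 = 7.31

(5.54, 7.31)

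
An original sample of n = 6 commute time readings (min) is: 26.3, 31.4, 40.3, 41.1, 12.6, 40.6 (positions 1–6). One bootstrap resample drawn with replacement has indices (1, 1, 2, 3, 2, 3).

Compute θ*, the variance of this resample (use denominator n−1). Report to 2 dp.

Resample values: 26.3, 26.3, 31.4, 40.3, 31.4, 40.3.
Mean = 32.6667; sum of squared deviations = 200.8133
s² = 200.8133 / 5 = 40.1627

θ* = 40.16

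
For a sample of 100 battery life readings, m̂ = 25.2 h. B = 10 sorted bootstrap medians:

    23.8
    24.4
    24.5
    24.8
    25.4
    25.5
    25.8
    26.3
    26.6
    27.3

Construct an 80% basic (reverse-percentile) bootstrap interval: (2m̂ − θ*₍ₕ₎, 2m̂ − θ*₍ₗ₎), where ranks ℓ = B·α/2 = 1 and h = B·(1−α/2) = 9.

Percentile endpoints at ranks 1 and 9: θ*₍1₎ = 23.8, θ*₍9₎ = 26.6.
Basic interval reflects these around m̂:
  lower = 2 × 25.2 − 26.6 = 23.8
  upper = 2 × 25.2 − 23.8 = 26.6

(23.8, 26.6)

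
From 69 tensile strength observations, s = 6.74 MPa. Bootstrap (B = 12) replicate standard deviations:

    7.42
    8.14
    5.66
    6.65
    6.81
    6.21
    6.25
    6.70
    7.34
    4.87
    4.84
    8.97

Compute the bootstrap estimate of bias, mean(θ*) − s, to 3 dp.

mean(θ*) = (7.42 + 8.14 + 5.66 + 6.65 + 6.81 + 6.21 + 6.25 + 6.70 + 7.34 + 4.87 + 4.84 + 8.97) / 12 = 6.6550
bias = 6.6550 − 6.74

bias = −0.085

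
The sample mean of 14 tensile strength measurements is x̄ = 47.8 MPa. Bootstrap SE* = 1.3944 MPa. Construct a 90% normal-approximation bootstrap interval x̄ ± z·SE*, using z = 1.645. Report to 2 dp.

Margin = 1.645 × 1.3944 = 2.294
Interval: 47.8 ± 2.294

(45.51, 50.09)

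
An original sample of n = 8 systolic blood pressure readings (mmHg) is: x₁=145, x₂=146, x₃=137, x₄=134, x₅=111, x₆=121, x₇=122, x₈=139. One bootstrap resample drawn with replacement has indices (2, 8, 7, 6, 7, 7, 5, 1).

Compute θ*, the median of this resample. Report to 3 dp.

θ* = 122.000

Resample values: 146, 139, 122, 121, 122, 122, 111, 145.
Sorted: 111, 121, 122, 122, 122, 139, 145, 146
Median = average of the two middle values = 122.000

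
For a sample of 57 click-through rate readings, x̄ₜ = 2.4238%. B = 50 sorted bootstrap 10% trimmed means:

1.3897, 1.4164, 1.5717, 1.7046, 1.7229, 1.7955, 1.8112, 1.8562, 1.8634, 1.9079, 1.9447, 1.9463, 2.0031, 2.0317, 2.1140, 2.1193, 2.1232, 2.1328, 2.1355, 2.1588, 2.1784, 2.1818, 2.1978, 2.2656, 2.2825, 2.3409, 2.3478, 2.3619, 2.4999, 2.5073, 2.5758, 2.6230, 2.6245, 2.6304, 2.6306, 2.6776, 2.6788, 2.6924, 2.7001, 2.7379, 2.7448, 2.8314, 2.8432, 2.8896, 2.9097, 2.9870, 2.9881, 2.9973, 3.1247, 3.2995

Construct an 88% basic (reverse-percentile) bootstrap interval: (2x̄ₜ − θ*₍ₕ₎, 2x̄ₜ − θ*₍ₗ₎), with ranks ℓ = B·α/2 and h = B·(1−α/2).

(1.8595, 3.2759)

Percentile endpoints at ranks 3 and 47: θ*₍3₎ = 1.5717, θ*₍47₎ = 2.9881.
Basic interval reflects these around x̄ₜ:
  lower = 2 × 2.4238 − 2.9881 = 1.8595
  upper = 2 × 2.4238 − 1.5717 = 3.2759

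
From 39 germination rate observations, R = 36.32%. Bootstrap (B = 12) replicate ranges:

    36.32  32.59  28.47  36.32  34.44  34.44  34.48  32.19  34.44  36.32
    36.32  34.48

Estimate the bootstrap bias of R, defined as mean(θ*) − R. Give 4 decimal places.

bias = −2.0858

mean(θ*) = (36.32 + 32.59 + 28.47 + 36.32 + 34.44 + 34.44 + 34.48 + 32.19 + 34.44 + 36.32 + 36.32 + 34.48) / 12 = 34.23417
bias = 34.23417 − 36.32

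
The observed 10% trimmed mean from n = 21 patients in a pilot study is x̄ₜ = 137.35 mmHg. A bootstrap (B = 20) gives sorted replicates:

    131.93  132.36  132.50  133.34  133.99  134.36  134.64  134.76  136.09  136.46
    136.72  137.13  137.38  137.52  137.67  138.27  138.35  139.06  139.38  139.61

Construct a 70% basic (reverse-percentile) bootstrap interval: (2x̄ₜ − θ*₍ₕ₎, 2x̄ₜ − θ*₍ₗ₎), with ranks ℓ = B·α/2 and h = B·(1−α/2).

(136.35, 142.20)

Percentile endpoints at ranks 3 and 17: θ*₍3₎ = 132.50, θ*₍17₎ = 138.35.
Basic interval reflects these around x̄ₜ:
  lower = 2 × 137.35 − 138.35 = 136.35
  upper = 2 × 137.35 − 132.50 = 142.20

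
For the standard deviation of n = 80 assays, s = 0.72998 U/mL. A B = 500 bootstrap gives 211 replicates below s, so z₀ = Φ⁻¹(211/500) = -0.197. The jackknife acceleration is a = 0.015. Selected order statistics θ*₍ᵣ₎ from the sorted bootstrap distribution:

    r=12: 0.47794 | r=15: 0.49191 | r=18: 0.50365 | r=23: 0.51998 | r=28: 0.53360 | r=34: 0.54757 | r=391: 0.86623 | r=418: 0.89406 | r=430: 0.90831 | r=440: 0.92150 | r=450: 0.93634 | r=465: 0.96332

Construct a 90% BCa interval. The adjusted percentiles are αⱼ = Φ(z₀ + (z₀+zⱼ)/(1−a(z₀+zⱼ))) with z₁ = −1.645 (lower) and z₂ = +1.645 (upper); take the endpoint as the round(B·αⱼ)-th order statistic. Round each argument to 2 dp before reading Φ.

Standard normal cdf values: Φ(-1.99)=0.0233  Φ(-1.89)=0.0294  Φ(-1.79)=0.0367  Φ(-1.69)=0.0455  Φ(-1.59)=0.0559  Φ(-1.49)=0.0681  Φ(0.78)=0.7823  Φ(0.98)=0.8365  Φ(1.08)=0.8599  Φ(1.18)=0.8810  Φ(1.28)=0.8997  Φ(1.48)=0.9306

(0.47794, 0.93634)

Lower: z₀ + z₁ = -0.197 + (-1.645) = -1.842; 1 − a(z₀+z₁) = 1 − (0.015)(-1.842) = 1.0276; argument = -0.197 + (-1.842)/1.0276 = -1.9895 → -1.99.
α₁ = Φ(-1.99) = 0.0233; rank = round(500 × 0.0233) = 12; θ*₍12₎ = 0.47794.
Upper: z₀ + z₂ = 1.448; 1 − a(z₀+z₂) = 0.9783; argument = 1.2831 → 1.28; α₂ = 0.8997; rank = 450; θ*₍450₎ = 0.93634.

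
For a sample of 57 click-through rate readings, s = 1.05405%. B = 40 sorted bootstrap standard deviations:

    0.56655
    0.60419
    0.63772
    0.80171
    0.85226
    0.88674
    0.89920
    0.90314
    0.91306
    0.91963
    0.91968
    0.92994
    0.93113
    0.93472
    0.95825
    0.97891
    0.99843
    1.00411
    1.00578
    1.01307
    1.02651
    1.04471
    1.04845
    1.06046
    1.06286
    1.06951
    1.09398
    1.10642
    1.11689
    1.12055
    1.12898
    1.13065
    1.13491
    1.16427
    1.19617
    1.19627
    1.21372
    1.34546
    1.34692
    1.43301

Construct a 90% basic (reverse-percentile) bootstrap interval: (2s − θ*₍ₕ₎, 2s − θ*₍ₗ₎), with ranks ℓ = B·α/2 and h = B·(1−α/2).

(0.76264, 1.50391)

Percentile endpoints at ranks 2 and 38: θ*₍2₎ = 0.60419, θ*₍38₎ = 1.34546.
Basic interval reflects these around s:
  lower = 2 × 1.05405 − 1.34546 = 0.76264
  upper = 2 × 1.05405 − 0.60419 = 1.50391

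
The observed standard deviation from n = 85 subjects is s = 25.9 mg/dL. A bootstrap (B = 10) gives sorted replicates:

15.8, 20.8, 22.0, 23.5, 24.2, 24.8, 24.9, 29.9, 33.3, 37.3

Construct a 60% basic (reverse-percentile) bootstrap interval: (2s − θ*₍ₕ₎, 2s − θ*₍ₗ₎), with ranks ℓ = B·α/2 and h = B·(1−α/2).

(21.9, 31.0)

Percentile endpoints at ranks 2 and 8: θ*₍2₎ = 20.8, θ*₍8₎ = 29.9.
Basic interval reflects these around s:
  lower = 2 × 25.9 − 29.9 = 21.9
  upper = 2 × 25.9 − 20.8 = 31.0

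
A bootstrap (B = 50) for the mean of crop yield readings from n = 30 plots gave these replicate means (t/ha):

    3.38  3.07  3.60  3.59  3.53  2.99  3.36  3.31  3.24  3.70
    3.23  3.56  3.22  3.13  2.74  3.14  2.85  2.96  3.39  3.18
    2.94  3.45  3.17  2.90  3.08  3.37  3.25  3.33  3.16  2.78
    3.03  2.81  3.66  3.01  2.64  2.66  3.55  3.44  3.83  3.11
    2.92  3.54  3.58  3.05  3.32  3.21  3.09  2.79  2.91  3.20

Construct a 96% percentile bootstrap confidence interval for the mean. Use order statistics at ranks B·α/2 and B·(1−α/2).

(2.64, 3.70)

Sorted replicates: 2.64, 2.66, 2.74, 2.78, 2.79, 2.81, 2.85, 2.90, 2.91, 2.92, 2.94, 2.96, 2.99, 3.01, 3.03, 3.05, 3.07, 3.08, 3.09, 3.11, 3.13, 3.14, 3.16, 3.17, 3.18, 3.20, 3.21, 3.22, 3.23, 3.24, 3.25, 3.31, 3.32, 3.33, 3.36, 3.37, 3.38, 3.39, 3.44, 3.45, 3.53, 3.54, 3.55, 3.56, 3.58, 3.59, 3.60, 3.66, 3.70, 3.83
α = 0.04; lower rank = 50 × 0.020 = 1; upper rank = 50 × 0.980 = 49.
The 1st smallest replicate is 2.64; the 49th is 3.70.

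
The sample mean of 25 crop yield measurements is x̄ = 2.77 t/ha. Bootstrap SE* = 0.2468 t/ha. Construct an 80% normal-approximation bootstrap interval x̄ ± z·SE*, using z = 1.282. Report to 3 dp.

Margin = 1.282 × 0.2468 = 0.3164
Interval: 2.77 ± 0.3164

(2.454, 3.086)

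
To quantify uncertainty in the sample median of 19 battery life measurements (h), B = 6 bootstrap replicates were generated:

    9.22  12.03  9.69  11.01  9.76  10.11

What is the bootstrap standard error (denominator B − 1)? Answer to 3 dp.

SE* = 1.036

Bootstrap SE is the standard deviation of the 6 replicate medians.
Mean of replicates: (9.22 + 12.03 + 9.69 + 11.01 + 9.76 + 10.11) / 6 = 61.8200 / 6 = 10.3033
Sum of squared deviations: (−1.0833)² + (+1.7267)² + (−0.6133)² + (+0.7067)² + (−0.5433)² + (−0.1933)² = 5.3631
Variance = 5.3631 / 5 = 1.0726
SE* = √1.0726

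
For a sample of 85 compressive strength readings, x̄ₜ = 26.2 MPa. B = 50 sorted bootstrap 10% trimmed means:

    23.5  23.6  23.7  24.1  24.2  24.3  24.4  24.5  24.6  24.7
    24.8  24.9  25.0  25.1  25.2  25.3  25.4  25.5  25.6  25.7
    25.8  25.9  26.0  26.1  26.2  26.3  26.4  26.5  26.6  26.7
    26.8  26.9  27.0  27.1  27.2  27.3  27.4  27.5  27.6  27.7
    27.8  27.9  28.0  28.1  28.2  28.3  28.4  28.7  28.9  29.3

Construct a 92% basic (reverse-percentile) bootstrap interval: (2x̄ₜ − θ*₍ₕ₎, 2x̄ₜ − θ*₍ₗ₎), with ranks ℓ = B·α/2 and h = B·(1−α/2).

Percentile endpoints at ranks 2 and 48: θ*₍2₎ = 23.6, θ*₍48₎ = 28.7.
Basic interval reflects these around x̄ₜ:
  lower = 2 × 26.2 − 28.7 = 23.7
  upper = 2 × 26.2 − 23.6 = 28.8

(23.7, 28.8)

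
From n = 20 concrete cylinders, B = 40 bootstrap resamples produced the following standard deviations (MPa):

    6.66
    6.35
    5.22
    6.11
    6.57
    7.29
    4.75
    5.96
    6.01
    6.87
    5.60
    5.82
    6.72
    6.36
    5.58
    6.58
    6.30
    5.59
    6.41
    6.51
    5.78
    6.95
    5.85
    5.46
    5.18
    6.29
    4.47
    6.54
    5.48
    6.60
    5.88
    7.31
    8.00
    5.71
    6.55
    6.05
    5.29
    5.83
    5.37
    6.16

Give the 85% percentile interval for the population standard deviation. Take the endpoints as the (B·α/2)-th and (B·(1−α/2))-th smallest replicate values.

(5.18, 6.95)

Sorted replicates: 4.47, 4.75, 5.18, 5.22, 5.29, 5.37, 5.46, 5.48, 5.58, 5.59, 5.60, 5.71, 5.78, 5.82, 5.83, 5.85, 5.88, 5.96, 6.01, 6.05, 6.11, 6.16, 6.29, 6.30, 6.35, 6.36, 6.41, 6.51, 6.54, 6.55, 6.57, 6.58, 6.60, 6.66, 6.72, 6.87, 6.95, 7.29, 7.31, 8.00
α = 0.15; lower rank = 40 × 0.075 = 3; upper rank = 40 × 0.925 = 37.
The 3rd smallest replicate is 5.18; the 37th is 6.95.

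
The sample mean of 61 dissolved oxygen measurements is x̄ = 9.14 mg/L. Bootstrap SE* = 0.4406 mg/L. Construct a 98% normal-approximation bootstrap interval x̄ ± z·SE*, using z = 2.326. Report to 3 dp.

Margin = 2.326 × 0.4406 = 1.0248
Interval: 9.14 ± 1.0248

(8.115, 10.165)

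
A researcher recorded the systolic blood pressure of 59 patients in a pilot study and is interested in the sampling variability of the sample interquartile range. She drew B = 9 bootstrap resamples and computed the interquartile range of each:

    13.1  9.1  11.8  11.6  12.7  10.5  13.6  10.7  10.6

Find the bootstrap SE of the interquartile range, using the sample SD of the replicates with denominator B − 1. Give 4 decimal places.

Bootstrap SE is the standard deviation of the 9 replicate interquartile ranges.
Mean of replicates: (13.1 + 9.1 + 11.8 + 11.6 + 12.7 + 10.5 + 13.6 + 10.7 + 10.6) / 9 = 103.70000 / 9 = 11.52222
Sum of squared deviations: (+1.57778)² + (−2.42222)² + (+0.27778)² + (+0.07778)² + (+1.17778)² + (−1.02222)² + (+2.07778)² + (−0.82222)² + (−0.92222)² = 16.71556
Variance = 16.71556 / 8 = 2.08944
SE* = √2.08944

SE* = 1.4455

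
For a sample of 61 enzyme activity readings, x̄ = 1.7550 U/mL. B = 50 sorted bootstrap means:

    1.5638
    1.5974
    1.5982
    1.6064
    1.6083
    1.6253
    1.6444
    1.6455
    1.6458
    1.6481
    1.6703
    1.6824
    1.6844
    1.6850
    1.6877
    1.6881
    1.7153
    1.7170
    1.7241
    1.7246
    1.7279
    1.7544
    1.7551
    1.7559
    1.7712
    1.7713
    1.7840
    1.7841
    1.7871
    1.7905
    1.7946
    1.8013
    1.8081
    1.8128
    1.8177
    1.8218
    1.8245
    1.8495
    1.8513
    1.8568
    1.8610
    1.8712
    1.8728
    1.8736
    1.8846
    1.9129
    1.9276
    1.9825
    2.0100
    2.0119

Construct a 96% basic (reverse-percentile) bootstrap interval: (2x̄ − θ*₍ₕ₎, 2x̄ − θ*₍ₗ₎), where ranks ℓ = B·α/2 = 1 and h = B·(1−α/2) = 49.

(1.5000, 1.9462)

Percentile endpoints at ranks 1 and 49: θ*₍1₎ = 1.5638, θ*₍49₎ = 2.0100.
Basic interval reflects these around x̄:
  lower = 2 × 1.7550 − 2.0100 = 1.5000
  upper = 2 × 1.7550 − 1.5638 = 1.9462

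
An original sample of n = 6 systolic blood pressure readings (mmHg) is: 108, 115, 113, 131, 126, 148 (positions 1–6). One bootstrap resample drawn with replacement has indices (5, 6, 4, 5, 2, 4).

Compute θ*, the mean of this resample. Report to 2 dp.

θ* = 129.50

Resample values: 126, 148, 131, 126, 115, 131.
Mean = (126 + 148 + 131 + 126 + 115 + 131) / 6 = 777.0 / 6 = 129.50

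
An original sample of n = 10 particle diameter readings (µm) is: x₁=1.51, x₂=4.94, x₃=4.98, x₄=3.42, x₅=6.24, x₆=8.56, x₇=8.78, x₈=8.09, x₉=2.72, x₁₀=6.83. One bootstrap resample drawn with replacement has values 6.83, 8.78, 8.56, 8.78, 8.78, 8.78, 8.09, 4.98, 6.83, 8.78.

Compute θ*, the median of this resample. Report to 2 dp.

θ* = 8.67

Sorted: 4.98, 6.83, 6.83, 8.09, 8.56, 8.78, 8.78, 8.78, 8.78, 8.78
Median = average of the two middle values = 8.67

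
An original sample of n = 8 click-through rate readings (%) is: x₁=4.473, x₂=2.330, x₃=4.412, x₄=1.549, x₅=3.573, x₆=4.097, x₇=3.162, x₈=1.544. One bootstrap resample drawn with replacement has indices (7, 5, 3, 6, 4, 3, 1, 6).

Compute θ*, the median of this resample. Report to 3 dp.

Resample values: 3.162, 3.573, 4.412, 4.097, 1.549, 4.412, 4.473, 4.097.
Sorted: 1.549, 3.162, 3.573, 4.097, 4.097, 4.412, 4.412, 4.473
Median = average of the two middle values = 4.097

θ* = 4.097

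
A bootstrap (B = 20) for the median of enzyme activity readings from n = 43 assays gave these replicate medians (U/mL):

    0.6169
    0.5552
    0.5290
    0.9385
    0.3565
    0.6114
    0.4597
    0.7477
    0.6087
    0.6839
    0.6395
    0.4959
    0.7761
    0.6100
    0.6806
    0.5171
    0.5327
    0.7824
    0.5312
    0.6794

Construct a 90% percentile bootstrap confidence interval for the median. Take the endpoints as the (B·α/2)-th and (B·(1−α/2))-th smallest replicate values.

(0.3565, 0.7824)

Sorted replicates: 0.3565, 0.4597, 0.4959, 0.5171, 0.5290, 0.5312, 0.5327, 0.5552, 0.6087, 0.6100, 0.6114, 0.6169, 0.6395, 0.6794, 0.6806, 0.6839, 0.7477, 0.7761, 0.7824, 0.9385
α = 0.10; lower rank = 20 × 0.050 = 1; upper rank = 20 × 0.950 = 19.
The 1st smallest replicate is 0.3565; the 19th is 0.7824.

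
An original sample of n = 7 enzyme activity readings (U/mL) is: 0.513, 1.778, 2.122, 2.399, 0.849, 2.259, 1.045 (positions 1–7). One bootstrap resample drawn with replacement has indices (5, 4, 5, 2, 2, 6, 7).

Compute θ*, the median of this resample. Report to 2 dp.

θ* = 1.78

Resample values: 0.849, 2.399, 0.849, 1.778, 1.778, 2.259, 1.045.
Sorted: 0.849, 0.849, 1.045, 1.778, 1.778, 2.259, 2.399
Median = middle value = 1.78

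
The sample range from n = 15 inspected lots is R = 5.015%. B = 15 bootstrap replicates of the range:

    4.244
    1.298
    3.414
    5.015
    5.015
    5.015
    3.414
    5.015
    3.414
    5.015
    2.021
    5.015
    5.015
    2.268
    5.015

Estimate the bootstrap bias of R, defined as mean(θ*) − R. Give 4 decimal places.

mean(θ*) = (4.244 + 1.298 + 3.414 + 5.015 + 5.015 + 5.015 + 3.414 + 5.015 + 3.414 + 5.015 + 2.021 + 5.015 + 5.015 + 2.268 + 5.015) / 15 = 4.01287
bias = 4.01287 − 5.015

bias = −1.0021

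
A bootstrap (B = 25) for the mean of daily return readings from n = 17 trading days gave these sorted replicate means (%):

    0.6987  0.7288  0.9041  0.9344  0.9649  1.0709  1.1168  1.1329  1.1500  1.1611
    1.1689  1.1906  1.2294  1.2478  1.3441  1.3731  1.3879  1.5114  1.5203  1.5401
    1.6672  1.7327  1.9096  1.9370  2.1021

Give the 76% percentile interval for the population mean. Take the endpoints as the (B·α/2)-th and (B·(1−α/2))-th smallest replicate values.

α = 0.24; lower rank = 25 × 0.120 = 3; upper rank = 25 × 0.880 = 22.
The 3rd smallest replicate is 0.9041; the 22nd is 1.7327.

(0.9041, 1.7327)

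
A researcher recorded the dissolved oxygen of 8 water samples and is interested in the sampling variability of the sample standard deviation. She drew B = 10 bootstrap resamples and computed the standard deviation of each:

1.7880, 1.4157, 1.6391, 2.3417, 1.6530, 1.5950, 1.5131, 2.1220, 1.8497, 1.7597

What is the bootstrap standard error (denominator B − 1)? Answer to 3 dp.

SE* = 0.281

Bootstrap SE is the standard deviation of the 10 replicate standard deviations.
Mean of replicates: (1.7880 + 1.4157 + 1.6391 + 2.3417 + 1.6530 + 1.5950 + 1.5131 + 2.1220 + 1.8497 + 1.7597) / 10 = 17.67700 / 10 = 1.76770
Sum of squared deviations: (+0.02030)² + (−0.35200)² + (−0.12860)² + (+0.57400)² + (−0.11470)² + (−0.17270)² + (−0.25460)² + (+0.35430)² + (+0.08200)² + (−0.00800)² = 0.71045
Variance = 0.71045 / 9 = 0.07894
SE* = √0.07894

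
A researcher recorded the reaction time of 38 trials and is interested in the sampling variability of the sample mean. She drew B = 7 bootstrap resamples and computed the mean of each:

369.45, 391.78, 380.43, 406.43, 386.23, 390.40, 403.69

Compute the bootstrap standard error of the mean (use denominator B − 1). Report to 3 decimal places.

Bootstrap SE is the standard deviation of the 7 replicate means.
Mean of replicates: (369.45 + 391.78 + 380.43 + 406.43 + 386.23 + 390.40 + 403.69) / 7 = 2728.4100 / 7 = 389.7729
Sum of squared deviations: (−20.3229)² + (+2.0071)² + (−9.3429)² + (+16.6571)² + (−3.5429)² + (+0.6271)² + (+13.9171)² = 988.4285
Variance = 988.4285 / 6 = 164.7381
SE* = √164.7381

SE* = 12.835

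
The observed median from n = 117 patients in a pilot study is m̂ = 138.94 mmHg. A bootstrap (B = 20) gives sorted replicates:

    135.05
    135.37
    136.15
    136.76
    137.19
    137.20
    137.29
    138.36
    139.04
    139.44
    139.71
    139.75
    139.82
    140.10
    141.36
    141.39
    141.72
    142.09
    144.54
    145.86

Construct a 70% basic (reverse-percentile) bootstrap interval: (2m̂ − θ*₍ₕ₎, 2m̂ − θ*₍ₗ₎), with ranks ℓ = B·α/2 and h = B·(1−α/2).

Percentile endpoints at ranks 3 and 17: θ*₍3₎ = 136.15, θ*₍17₎ = 141.72.
Basic interval reflects these around m̂:
  lower = 2 × 138.94 − 141.72 = 136.16
  upper = 2 × 138.94 − 136.15 = 141.73

(136.16, 141.73)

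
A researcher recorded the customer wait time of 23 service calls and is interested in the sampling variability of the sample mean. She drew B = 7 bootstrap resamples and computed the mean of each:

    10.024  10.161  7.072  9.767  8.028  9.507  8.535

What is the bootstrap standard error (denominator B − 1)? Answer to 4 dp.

Bootstrap SE is the standard deviation of the 7 replicate means.
Mean of replicates: (10.024 + 10.161 + 7.072 + 9.767 + 8.028 + 9.507 + 8.535) / 7 = 63.09400 / 7 = 9.01343
Sum of squared deviations: (+1.01057)² + (+1.14757)² + (−1.94143)² + (+0.75357)² + (−0.98543)² + (+0.49357)² + (−0.47843)² = 8.11877
Variance = 8.11877 / 6 = 1.35313
SE* = √1.35313

SE* = 1.1632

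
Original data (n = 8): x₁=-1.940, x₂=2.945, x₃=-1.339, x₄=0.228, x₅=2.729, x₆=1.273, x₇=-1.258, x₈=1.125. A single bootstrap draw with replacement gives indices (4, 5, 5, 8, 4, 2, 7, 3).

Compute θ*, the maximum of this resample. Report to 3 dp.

Resample values: 0.228, 2.729, 2.729, 1.125, 0.228, 2.945, -1.258, -1.339.
Maximum = 2.945

θ* = 2.945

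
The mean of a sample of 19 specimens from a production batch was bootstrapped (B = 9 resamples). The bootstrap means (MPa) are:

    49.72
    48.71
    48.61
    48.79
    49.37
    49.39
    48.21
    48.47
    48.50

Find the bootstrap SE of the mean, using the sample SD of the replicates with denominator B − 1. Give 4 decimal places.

SE* = 0.5092

Bootstrap SE is the standard deviation of the 9 replicate means.
Mean of replicates: (49.72 + 48.71 + 48.61 + 48.79 + 49.37 + 49.39 + 48.21 + 48.47 + 48.50) / 9 = 439.77000 / 9 = 48.86333
Sum of squared deviations: (+0.85667)² + (−0.15333)² + (−0.25333)² + (−0.07333)² + (+0.50667)² + (+0.52667)² + (−0.65333)² + (−0.39333)² + (−0.36333)² = 2.07460
Variance = 2.07460 / 8 = 0.25932
SE* = √0.25932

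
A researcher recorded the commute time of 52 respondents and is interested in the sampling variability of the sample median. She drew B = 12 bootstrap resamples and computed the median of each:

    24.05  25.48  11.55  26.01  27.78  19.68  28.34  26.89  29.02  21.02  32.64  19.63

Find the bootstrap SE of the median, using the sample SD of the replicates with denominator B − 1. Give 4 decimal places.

Bootstrap SE is the standard deviation of the 12 replicate medians.
Mean of replicates: (24.05 + 25.48 + 11.55 + 26.01 + 27.78 + 19.68 + 28.34 + 26.89 + 29.02 + 21.02 + 32.64 + 19.63) / 12 = 292.09000 / 12 = 24.34083
Sum of squared deviations: (−0.29083)² + (+1.13917)² + (−12.79083)² + (+1.66917)² + (+3.43917)² + (−4.66083)² + (+3.99917)² + (+2.54917)² + (+4.67917)² + (−3.32083)² + (+8.29917)² + (−4.71083)² = 347.80729
Variance = 347.80729 / 11 = 31.61884
SE* = √31.61884

SE* = 5.6231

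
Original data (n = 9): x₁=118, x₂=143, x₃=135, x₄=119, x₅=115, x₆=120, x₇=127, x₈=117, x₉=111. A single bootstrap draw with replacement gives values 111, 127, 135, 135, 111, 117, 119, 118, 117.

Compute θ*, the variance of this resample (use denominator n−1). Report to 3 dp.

Mean = 121.1111; sum of squared deviations = 672.8889
s² = 672.8889 / 8 = 84.1111

θ* = 84.111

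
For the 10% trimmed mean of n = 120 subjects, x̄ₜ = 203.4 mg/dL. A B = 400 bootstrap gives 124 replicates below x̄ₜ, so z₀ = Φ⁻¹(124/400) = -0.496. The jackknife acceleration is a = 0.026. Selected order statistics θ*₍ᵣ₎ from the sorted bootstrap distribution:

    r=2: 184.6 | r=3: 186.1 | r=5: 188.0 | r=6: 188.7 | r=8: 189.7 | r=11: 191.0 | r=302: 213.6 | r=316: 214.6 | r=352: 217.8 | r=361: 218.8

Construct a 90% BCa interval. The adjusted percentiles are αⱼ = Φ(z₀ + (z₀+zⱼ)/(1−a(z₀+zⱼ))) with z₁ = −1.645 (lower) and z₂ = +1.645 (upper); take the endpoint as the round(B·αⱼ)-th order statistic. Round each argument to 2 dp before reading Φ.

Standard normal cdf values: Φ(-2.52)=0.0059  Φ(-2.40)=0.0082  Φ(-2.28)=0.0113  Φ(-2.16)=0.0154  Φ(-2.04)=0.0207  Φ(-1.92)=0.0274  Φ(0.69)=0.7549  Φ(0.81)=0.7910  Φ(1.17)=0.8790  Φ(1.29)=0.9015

Lower: z₀ + z₁ = -0.496 + (-1.645) = -2.141; 1 − a(z₀+z₁) = 1 − (0.026)(-2.141) = 1.0557; argument = -0.496 + (-2.141)/1.0557 = -2.5241 → -2.52.
α₁ = Φ(-2.52) = 0.0059; rank = round(400 × 0.0059) = 2; θ*₍2₎ = 184.6.
Upper: z₀ + z₂ = 1.149; 1 − a(z₀+z₂) = 0.9701; argument = 0.6884 → 0.69; α₂ = 0.7549; rank = 302; θ*₍302₎ = 213.6.

(184.6, 213.6)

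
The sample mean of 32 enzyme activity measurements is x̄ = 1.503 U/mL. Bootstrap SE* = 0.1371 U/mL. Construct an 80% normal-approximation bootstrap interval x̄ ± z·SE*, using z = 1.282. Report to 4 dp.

Margin = 1.282 × 0.1371 = 0.17576
Interval: 1.503 ± 0.17576

(1.3272, 1.6788)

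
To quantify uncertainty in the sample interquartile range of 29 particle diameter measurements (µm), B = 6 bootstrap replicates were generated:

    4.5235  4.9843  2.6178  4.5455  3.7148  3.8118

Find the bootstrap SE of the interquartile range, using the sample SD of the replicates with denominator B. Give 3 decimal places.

SE* = 0.770

Bootstrap SE is the standard deviation of the 6 replicate interquartile ranges.
Mean of replicates: (4.5235 + 4.9843 + 2.6178 + 4.5455 + 3.7148 + 3.8118) / 6 = 24.19770 / 6 = 4.03295
Sum of squared deviations: (+0.49055)² + (+0.95135)² + (−1.41515)² + (+0.51255)² + (−0.31815)² + (−0.22115)² = 3.56119
Variance = 3.56119 / 6 = 0.59353
SE* = √0.59353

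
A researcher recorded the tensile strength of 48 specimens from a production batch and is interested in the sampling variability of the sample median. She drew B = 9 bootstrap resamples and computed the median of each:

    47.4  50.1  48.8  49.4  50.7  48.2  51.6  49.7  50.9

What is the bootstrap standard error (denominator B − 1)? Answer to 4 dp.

Bootstrap SE is the standard deviation of the 9 replicate medians.
Mean of replicates: (47.4 + 50.1 + 48.8 + 49.4 + 50.7 + 48.2 + 51.6 + 49.7 + 50.9) / 9 = 446.80000 / 9 = 49.64444
Sum of squared deviations: (−2.24444)² + (+0.45556)² + (−0.84444)² + (−0.24444)² + (+1.05556)² + (−1.44444)² + (+1.95556)² + (+0.05556)² + (+1.25556)² = 14.62222
Variance = 14.62222 / 8 = 1.82778
SE* = √1.82778

SE* = 1.3520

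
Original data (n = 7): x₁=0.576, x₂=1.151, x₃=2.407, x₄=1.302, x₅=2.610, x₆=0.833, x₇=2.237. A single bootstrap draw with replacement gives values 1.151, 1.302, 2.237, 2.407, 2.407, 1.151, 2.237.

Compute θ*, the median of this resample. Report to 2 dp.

Sorted: 1.151, 1.151, 1.302, 2.237, 2.237, 2.407, 2.407
Median = middle value = 2.24

θ* = 2.24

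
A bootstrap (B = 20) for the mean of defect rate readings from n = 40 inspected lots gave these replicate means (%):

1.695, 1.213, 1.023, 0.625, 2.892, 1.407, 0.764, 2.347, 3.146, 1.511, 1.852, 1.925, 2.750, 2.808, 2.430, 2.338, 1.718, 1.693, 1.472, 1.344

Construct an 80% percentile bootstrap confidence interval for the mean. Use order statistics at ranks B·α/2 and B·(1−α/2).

(0.764, 2.808)

Sorted replicates: 0.625, 0.764, 1.023, 1.213, 1.344, 1.407, 1.472, 1.511, 1.693, 1.695, 1.718, 1.852, 1.925, 2.338, 2.347, 2.430, 2.750, 2.808, 2.892, 3.146
α = 0.20; lower rank = 20 × 0.100 = 2; upper rank = 20 × 0.900 = 18.
The 2nd smallest replicate is 0.764; the 18th is 2.808.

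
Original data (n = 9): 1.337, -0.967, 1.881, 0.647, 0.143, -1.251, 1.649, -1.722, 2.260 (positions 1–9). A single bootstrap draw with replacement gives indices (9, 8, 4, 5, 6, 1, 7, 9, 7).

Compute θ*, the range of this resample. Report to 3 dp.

Resample values: 2.260, -1.722, 0.647, 0.143, -1.251, 1.337, 1.649, 2.260, 1.649.
Range = 2.260 − -1.722 = 3.982

θ* = 3.982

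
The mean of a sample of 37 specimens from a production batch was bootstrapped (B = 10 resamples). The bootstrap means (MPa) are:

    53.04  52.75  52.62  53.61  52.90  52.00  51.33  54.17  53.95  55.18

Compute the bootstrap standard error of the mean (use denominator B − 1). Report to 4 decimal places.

Bootstrap SE is the standard deviation of the 10 replicate means.
Mean of replicates: (53.04 + 52.75 + 52.62 + 53.61 + 52.90 + 52.00 + 51.33 + 54.17 + 53.95 + 55.18) / 10 = 531.55000 / 10 = 53.15500
Sum of squared deviations: (−0.11500)² + (−0.40500)² + (−0.53500)² + (+0.45500)² + (−0.25500)² + (−1.15500)² + (−1.82500)² + (+1.01500)² + (+0.79500)² + (+2.02500)² = 11.16305
Variance = 11.16305 / 9 = 1.24034
SE* = √1.24034

SE* = 1.1137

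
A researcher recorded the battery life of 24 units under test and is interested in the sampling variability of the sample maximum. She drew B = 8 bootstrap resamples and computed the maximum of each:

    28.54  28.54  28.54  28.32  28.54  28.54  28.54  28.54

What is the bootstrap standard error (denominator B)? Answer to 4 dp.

Bootstrap SE is the standard deviation of the 8 replicate maximums.
Mean of replicates: (28.54 + 28.54 + 28.54 + 28.32 + 28.54 + 28.54 + 28.54 + 28.54) / 8 = 228.100000 / 8 = 28.512500
Sum of squared deviations: (+0.027500)² + (+0.027500)² + (+0.027500)² + (−0.192500)² + (+0.027500)² + (+0.027500)² + (+0.027500)² + (+0.027500)² = 0.042350
Variance = 0.042350 / 8 = 0.005294
SE* = √0.005294

SE* = 0.0728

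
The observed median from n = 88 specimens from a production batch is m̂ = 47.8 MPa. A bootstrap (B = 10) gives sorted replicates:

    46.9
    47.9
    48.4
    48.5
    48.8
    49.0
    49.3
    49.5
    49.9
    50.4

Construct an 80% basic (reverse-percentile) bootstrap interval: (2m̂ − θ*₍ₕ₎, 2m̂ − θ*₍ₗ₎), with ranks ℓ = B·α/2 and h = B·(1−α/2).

(45.7, 48.7)

Percentile endpoints at ranks 1 and 9: θ*₍1₎ = 46.9, θ*₍9₎ = 49.9.
Basic interval reflects these around m̂:
  lower = 2 × 47.8 − 49.9 = 45.7
  upper = 2 × 47.8 − 46.9 = 48.7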